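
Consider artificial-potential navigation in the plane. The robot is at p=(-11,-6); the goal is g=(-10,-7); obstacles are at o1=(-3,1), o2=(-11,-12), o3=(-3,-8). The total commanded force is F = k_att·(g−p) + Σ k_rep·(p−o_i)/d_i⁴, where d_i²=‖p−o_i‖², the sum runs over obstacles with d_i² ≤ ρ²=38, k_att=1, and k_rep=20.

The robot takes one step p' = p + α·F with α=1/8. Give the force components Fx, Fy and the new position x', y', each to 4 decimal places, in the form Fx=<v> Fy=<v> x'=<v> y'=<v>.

F_att = 1·(g−p) = 1·(1,-1) = (1.0000,-1.0000)
o1: d²=113 > ρ²=38 → inactive
o2: d²=36 ≤ ρ²=38; F_rep = 20·(0,6)/36² = (0.0000,0.0926)
o3: d²=68 > ρ²=38 → inactive
F = F_att + ΣF_rep = (1.0000,-0.9074)
p' = p + 1/8·F = (-10.8750,-6.1134)

Fx=1.0000 Fy=-0.9074 x'=-10.8750 y'=-6.1134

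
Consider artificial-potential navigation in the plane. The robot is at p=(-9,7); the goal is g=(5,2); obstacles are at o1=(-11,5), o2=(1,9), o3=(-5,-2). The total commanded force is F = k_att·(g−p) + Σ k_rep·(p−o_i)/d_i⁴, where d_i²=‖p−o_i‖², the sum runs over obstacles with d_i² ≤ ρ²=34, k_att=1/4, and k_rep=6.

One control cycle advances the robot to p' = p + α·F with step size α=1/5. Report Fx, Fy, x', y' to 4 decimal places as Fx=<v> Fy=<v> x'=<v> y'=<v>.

F_att = 1/4·(g−p) = 1/4·(14,-5) = (3.5000,-1.2500)
o1: d²=8 ≤ ρ²=34; F_rep = 6·(2,2)/8² = (0.1875,0.1875)
o2: d²=104 > ρ²=34 → inactive
o3: d²=97 > ρ²=34 → inactive
F = F_att + ΣF_rep = (3.6875,-1.0625)
p' = p + 1/5·F = (-8.2625,6.7875)

Fx=3.6875 Fy=-1.0625 x'=-8.2625 y'=6.7875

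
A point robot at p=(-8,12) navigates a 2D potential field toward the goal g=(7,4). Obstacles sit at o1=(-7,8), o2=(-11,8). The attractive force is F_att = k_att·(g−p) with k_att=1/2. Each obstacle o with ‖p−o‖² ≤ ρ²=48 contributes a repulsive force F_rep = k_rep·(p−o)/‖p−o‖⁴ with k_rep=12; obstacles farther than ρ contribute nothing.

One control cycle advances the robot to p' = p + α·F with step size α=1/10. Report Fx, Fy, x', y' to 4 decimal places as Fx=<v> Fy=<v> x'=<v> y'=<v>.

F_att = 1/2·(g−p) = 1/2·(15,-8) = (7.5000,-4.0000)
o1: d²=17 ≤ ρ²=48; F_rep = 12·(-1,4)/17² = (-0.0415,0.1661)
o2: d²=25 ≤ ρ²=48; F_rep = 12·(3,4)/25² = (0.0576,0.0768)
F = F_att + ΣF_rep = (7.5161,-3.7571)
p' = p + 1/10·F = (-7.2484,11.6243)

Fx=7.5161 Fy=-3.7571 x'=-7.2484 y'=11.6243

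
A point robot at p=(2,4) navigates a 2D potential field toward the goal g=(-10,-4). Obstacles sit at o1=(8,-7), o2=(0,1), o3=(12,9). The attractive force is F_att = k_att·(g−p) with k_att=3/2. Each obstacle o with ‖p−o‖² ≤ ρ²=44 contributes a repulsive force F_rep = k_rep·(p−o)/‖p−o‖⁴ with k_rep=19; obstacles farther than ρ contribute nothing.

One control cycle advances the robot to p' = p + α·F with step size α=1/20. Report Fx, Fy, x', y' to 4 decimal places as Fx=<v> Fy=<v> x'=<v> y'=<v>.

F_att = 3/2·(g−p) = 3/2·(-12,-8) = (-18.0000,-12.0000)
o1: d²=157 > ρ²=44 → inactive
o2: d²=13 ≤ ρ²=44; F_rep = 19·(2,3)/13² = (0.2249,0.3373)
o3: d²=125 > ρ²=44 → inactive
F = F_att + ΣF_rep = (-17.7751,-11.6627)
p' = p + 1/20·F = (1.1112,3.4169)

Fx=-17.7751 Fy=-11.6627 x'=1.1112 y'=3.4169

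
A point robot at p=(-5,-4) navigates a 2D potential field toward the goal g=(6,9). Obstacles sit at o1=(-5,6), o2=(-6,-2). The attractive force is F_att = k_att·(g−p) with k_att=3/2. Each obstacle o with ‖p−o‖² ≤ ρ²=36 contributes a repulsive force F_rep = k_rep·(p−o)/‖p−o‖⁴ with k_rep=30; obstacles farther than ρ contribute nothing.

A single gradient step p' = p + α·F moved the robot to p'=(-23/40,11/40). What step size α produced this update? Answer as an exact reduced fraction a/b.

F_att = 3/2·(g−p) = 3/2·(11,13) = (16.5000,19.5000)
o1: d²=100 > ρ²=36 → inactive
o2: d²=5 ≤ ρ²=36; F_rep = 30·(1,-2)/5² = (1.2000,-2.4000)
F = F_att + ΣF_rep = (17.7000,17.1000)
Δp = p'−p = (4.4250,4.2750); α = Δx/Fx = (177/40) / (177/10) = 1/4
check: Δy/Fy = (171/40) / (171/10) = 1/4 ✓

α = 1/4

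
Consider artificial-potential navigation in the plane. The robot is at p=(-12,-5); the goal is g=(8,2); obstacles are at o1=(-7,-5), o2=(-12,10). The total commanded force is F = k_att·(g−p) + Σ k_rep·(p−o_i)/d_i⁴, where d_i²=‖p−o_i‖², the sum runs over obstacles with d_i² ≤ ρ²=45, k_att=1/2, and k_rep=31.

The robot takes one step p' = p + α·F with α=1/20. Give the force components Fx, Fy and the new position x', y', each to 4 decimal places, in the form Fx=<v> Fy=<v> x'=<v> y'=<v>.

F_att = 1/2·(g−p) = 1/2·(20,7) = (10.0000,3.5000)
o1: d²=25 ≤ ρ²=45; F_rep = 31·(-5,0)/25² = (-0.2480,0.0000)
o2: d²=225 > ρ²=45 → inactive
F = F_att + ΣF_rep = (9.7520,3.5000)
p' = p + 1/20·F = (-11.5124,-4.8250)

Fx=9.7520 Fy=3.5000 x'=-11.5124 y'=-4.8250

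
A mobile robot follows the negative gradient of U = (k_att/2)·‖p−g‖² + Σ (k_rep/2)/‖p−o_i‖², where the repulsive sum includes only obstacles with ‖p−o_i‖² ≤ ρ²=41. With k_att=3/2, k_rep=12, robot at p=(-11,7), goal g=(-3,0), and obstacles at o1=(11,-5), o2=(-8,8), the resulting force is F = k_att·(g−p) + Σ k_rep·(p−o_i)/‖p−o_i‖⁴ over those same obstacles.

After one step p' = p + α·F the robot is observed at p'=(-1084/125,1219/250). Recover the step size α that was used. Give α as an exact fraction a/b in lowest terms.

F_att = 3/2·(g−p) = 3/2·(8,-7) = (12.0000,-10.5000)
o1: d²=628 > ρ²=41 → inactive
o2: d²=10 ≤ ρ²=41; F_rep = 12·(-3,-1)/10² = (-0.3600,-0.1200)
F = F_att + ΣF_rep = (11.6400,-10.6200)
Δp = p'−p = (2.3280,-2.1240); α = Δx/Fx = (291/125) / (291/25) = 1/5
check: Δy/Fy = (-531/250) / (-531/50) = 1/5 ✓

α = 1/5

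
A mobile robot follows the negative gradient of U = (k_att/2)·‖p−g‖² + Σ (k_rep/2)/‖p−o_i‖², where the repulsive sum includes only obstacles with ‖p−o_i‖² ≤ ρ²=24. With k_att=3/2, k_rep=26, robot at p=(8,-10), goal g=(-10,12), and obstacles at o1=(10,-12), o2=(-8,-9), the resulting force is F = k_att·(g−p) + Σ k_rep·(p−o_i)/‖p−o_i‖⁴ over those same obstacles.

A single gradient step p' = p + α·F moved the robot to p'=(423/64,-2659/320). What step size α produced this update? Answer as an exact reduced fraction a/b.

α = 1/20

F_att = 3/2·(g−p) = 3/2·(-18,22) = (-27.0000,33.0000)
o1: d²=8 ≤ ρ²=24; F_rep = 26·(-2,2)/8² = (-0.8125,0.8125)
o2: d²=257 > ρ²=24 → inactive
F = F_att + ΣF_rep = (-27.8125,33.8125)
Δp = p'−p = (-1.3906,1.6906); α = Δx/Fx = (-89/64) / (-445/16) = 1/20
check: Δy/Fy = (541/320) / (541/16) = 1/20 ✓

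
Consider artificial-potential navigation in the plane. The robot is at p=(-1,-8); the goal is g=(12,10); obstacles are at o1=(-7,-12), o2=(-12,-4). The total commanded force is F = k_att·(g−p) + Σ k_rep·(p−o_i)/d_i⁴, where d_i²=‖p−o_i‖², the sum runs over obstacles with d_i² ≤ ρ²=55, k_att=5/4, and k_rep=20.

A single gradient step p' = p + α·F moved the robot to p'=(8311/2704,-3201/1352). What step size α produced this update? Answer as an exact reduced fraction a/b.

F_att = 5/4·(g−p) = 5/4·(13,18) = (16.2500,22.5000)
o1: d²=52 ≤ ρ²=55; F_rep = 20·(6,4)/52² = (0.0444,0.0296)
o2: d²=137 > ρ²=55 → inactive
F = F_att + ΣF_rep = (16.2944,22.5296)
Δp = p'−p = (4.0736,5.6324); α = Δx/Fx = (11015/2704) / (11015/676) = 1/4
check: Δy/Fy = (7615/1352) / (7615/338) = 1/4 ✓

α = 1/4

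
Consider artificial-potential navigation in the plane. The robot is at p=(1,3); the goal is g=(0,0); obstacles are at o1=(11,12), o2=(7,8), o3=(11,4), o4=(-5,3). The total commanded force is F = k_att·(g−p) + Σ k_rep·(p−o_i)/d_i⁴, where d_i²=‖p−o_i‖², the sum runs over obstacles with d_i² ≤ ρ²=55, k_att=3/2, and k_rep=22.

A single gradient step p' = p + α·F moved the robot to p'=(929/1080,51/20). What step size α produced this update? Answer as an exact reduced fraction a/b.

α = 1/10

F_att = 3/2·(g−p) = 3/2·(-1,-3) = (-1.5000,-4.5000)
o1: d²=181 > ρ²=55 → inactive
o2: d²=61 > ρ²=55 → inactive
o3: d²=101 > ρ²=55 → inactive
o4: d²=36 ≤ ρ²=55; F_rep = 22·(6,0)/36² = (0.1019,0.0000)
F = F_att + ΣF_rep = (-1.3981,-4.5000)
Δp = p'−p = (-0.1398,-0.4500); α = Δx/Fx = (-151/1080) / (-151/108) = 1/10
check: Δy/Fy = (-9/20) / (-9/2) = 1/10 ✓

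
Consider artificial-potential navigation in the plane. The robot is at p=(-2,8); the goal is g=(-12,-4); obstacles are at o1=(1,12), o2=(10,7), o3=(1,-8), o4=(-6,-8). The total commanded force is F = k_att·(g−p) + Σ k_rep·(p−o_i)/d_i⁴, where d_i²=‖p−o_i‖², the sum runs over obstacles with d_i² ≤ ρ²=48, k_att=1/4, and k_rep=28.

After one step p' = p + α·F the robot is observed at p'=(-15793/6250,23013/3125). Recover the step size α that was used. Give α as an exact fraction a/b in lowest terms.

α = 1/5

F_att = 1/4·(g−p) = 1/4·(-10,-12) = (-2.5000,-3.0000)
o1: d²=25 ≤ ρ²=48; F_rep = 28·(-3,-4)/25² = (-0.1344,-0.1792)
o2: d²=145 > ρ²=48 → inactive
o3: d²=265 > ρ²=48 → inactive
o4: d²=272 > ρ²=48 → inactive
F = F_att + ΣF_rep = (-2.6344,-3.1792)
Δp = p'−p = (-0.5269,-0.6358); α = Δx/Fx = (-3293/6250) / (-3293/1250) = 1/5
check: Δy/Fy = (-1987/3125) / (-1987/625) = 1/5 ✓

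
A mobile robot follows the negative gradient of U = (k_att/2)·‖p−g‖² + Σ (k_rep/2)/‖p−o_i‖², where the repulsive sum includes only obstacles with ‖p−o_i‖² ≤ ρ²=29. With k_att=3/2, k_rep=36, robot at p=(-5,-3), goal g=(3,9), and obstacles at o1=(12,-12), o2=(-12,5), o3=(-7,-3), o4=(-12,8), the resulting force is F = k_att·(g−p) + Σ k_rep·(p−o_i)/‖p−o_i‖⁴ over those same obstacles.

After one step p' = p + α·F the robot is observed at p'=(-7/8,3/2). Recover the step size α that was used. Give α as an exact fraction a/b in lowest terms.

F_att = 3/2·(g−p) = 3/2·(8,12) = (12.0000,18.0000)
o1: d²=370 > ρ²=29 → inactive
o2: d²=113 > ρ²=29 → inactive
o3: d²=4 ≤ ρ²=29; F_rep = 36·(2,0)/4² = (4.5000,0.0000)
o4: d²=170 > ρ²=29 → inactive
F = F_att + ΣF_rep = (16.5000,18.0000)
Δp = p'−p = (4.1250,4.5000); α = Δx/Fx = (33/8) / (33/2) = 1/4
check: Δy/Fy = (9/2) / (18) = 1/4 ✓

α = 1/4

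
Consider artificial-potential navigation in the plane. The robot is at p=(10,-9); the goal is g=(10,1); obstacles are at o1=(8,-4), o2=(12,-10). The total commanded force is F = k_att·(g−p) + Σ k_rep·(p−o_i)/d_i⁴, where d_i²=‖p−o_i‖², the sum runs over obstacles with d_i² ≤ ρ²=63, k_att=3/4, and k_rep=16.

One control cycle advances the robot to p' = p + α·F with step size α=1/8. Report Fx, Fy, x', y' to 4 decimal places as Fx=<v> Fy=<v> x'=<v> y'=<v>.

Fx=-1.2420 Fy=8.0449 x'=9.8448 y'=-7.9944

F_att = 3/4·(g−p) = 3/4·(0,10) = (0.0000,7.5000)
o1: d²=29 ≤ ρ²=63; F_rep = 16·(2,-5)/29² = (0.0380,-0.0951)
o2: d²=5 ≤ ρ²=63; F_rep = 16·(-2,1)/5² = (-1.2800,0.6400)
F = F_att + ΣF_rep = (-1.2420,8.0449)
p' = p + 1/8·F = (9.8448,-7.9944)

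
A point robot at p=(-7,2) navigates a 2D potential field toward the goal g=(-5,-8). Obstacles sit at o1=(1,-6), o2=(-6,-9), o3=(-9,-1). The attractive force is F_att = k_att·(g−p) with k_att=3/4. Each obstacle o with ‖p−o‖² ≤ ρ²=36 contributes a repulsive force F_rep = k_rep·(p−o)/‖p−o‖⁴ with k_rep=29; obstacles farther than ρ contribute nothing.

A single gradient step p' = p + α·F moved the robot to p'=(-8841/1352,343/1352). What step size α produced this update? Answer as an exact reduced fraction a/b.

F_att = 3/4·(g−p) = 3/4·(2,-10) = (1.5000,-7.5000)
o1: d²=128 > ρ²=36 → inactive
o2: d²=122 > ρ²=36 → inactive
o3: d²=13 ≤ ρ²=36; F_rep = 29·(2,3)/13² = (0.3432,0.5148)
F = F_att + ΣF_rep = (1.8432,-6.9852)
Δp = p'−p = (0.4608,-1.7463); α = Δx/Fx = (623/1352) / (623/338) = 1/4
check: Δy/Fy = (-2361/1352) / (-2361/338) = 1/4 ✓

α = 1/4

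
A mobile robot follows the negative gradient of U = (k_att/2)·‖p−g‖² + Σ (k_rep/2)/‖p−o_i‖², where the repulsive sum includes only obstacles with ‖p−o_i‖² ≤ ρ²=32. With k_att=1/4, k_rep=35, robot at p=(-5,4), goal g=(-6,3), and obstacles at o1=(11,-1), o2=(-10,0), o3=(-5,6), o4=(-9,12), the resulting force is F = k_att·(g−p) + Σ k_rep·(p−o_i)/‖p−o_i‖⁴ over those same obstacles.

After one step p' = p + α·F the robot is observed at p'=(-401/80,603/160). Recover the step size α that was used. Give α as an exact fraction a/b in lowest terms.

F_att = 1/4·(g−p) = 1/4·(-1,-1) = (-0.2500,-0.2500)
o1: d²=281 > ρ²=32 → inactive
o2: d²=41 > ρ²=32 → inactive
o3: d²=4 ≤ ρ²=32; F_rep = 35·(0,-2)/4² = (0.0000,-4.3750)
o4: d²=80 > ρ²=32 → inactive
F = F_att + ΣF_rep = (-0.2500,-4.6250)
Δp = p'−p = (-0.0125,-0.2313); α = Δx/Fx = (-1/80) / (-1/4) = 1/20
check: Δy/Fy = (-37/160) / (-37/8) = 1/20 ✓

α = 1/20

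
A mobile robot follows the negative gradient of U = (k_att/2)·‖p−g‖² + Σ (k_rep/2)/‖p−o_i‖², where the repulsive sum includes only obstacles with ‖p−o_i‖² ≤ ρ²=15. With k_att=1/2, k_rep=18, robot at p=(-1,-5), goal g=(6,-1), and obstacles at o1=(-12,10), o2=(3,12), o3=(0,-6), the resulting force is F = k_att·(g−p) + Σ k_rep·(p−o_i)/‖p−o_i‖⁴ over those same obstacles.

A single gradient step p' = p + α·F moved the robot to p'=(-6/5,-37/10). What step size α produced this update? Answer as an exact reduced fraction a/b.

α = 1/5

F_att = 1/2·(g−p) = 1/2·(7,4) = (3.5000,2.0000)
o1: d²=346 > ρ²=15 → inactive
o2: d²=305 > ρ²=15 → inactive
o3: d²=2 ≤ ρ²=15; F_rep = 18·(-1,1)/2² = (-4.5000,4.5000)
F = F_att + ΣF_rep = (-1.0000,6.5000)
Δp = p'−p = (-0.2000,1.3000); α = Δx/Fx = (-1/5) / (-1) = 1/5
check: Δy/Fy = (13/10) / (13/2) = 1/5 ✓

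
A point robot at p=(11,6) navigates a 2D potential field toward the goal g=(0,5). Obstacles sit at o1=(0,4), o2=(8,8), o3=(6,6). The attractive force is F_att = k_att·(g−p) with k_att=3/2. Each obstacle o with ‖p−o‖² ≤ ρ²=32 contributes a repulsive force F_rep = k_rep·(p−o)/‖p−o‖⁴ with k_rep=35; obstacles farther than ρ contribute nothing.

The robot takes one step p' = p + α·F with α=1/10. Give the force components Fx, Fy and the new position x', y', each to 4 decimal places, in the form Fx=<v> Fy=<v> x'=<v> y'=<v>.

F_att = 3/2·(g−p) = 3/2·(-11,-1) = (-16.5000,-1.5000)
o1: d²=125 > ρ²=32 → inactive
o2: d²=13 ≤ ρ²=32; F_rep = 35·(3,-2)/13² = (0.6213,-0.4142)
o3: d²=25 ≤ ρ²=32; F_rep = 35·(5,0)/25² = (0.2800,0.0000)
F = F_att + ΣF_rep = (-15.5987,-1.9142)
p' = p + 1/10·F = (9.4401,5.8086)

Fx=-15.5987 Fy=-1.9142 x'=9.4401 y'=5.8086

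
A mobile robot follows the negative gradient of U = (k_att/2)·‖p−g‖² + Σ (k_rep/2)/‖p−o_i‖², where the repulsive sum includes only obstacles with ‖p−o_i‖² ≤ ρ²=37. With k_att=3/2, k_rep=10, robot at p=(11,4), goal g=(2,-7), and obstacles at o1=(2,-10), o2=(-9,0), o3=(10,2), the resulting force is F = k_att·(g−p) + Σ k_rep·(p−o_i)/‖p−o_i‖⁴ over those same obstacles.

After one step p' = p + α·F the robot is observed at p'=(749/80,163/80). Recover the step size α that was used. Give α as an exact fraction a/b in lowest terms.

F_att = 3/2·(g−p) = 3/2·(-9,-11) = (-13.5000,-16.5000)
o1: d²=277 > ρ²=37 → inactive
o2: d²=416 > ρ²=37 → inactive
o3: d²=5 ≤ ρ²=37; F_rep = 10·(1,2)/5² = (0.4000,0.8000)
F = F_att + ΣF_rep = (-13.1000,-15.7000)
Δp = p'−p = (-1.6375,-1.9625); α = Δx/Fx = (-131/80) / (-131/10) = 1/8
check: Δy/Fy = (-157/80) / (-157/10) = 1/8 ✓

α = 1/8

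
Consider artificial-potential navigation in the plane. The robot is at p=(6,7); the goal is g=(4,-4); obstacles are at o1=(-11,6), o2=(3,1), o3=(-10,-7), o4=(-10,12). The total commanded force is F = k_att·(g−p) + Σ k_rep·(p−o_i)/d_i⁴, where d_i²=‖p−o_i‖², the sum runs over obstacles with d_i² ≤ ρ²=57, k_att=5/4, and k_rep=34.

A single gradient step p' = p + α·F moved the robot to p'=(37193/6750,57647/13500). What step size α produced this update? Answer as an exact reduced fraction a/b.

F_att = 5/4·(g−p) = 5/4·(-2,-11) = (-2.5000,-13.7500)
o1: d²=290 > ρ²=57 → inactive
o2: d²=45 ≤ ρ²=57; F_rep = 34·(3,6)/45² = (0.0504,0.1007)
o3: d²=452 > ρ²=57 → inactive
o4: d²=281 > ρ²=57 → inactive
F = F_att + ΣF_rep = (-2.4496,-13.6493)
Δp = p'−p = (-0.4899,-2.7299); α = Δx/Fx = (-3307/6750) / (-3307/1350) = 1/5
check: Δy/Fy = (-36853/13500) / (-36853/2700) = 1/5 ✓

α = 1/5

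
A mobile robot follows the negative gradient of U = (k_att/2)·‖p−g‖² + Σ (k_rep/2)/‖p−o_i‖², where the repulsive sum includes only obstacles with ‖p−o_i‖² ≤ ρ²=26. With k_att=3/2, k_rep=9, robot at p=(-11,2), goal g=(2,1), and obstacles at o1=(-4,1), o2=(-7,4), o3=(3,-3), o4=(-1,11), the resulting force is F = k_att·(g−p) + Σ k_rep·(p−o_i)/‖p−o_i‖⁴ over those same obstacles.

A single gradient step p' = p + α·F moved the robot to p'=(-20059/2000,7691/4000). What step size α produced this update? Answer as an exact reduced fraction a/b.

F_att = 3/2·(g−p) = 3/2·(13,-1) = (19.5000,-1.5000)
o1: d²=50 > ρ²=26 → inactive
o2: d²=20 ≤ ρ²=26; F_rep = 9·(-4,-2)/20² = (-0.0900,-0.0450)
o3: d²=221 > ρ²=26 → inactive
o4: d²=181 > ρ²=26 → inactive
F = F_att + ΣF_rep = (19.4100,-1.5450)
Δp = p'−p = (0.9705,-0.0772); α = Δx/Fx = (1941/2000) / (1941/100) = 1/20
check: Δy/Fy = (-309/4000) / (-309/200) = 1/20 ✓

α = 1/20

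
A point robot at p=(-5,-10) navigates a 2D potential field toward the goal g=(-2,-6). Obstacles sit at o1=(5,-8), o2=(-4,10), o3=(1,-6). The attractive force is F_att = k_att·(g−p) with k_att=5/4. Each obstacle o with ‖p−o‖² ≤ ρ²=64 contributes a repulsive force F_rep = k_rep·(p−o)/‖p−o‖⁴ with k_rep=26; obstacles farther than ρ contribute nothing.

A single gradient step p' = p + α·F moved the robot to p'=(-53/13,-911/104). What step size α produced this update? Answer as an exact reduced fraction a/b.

F_att = 5/4·(g−p) = 5/4·(3,4) = (3.7500,5.0000)
o1: d²=104 > ρ²=64 → inactive
o2: d²=401 > ρ²=64 → inactive
o3: d²=52 ≤ ρ²=64; F_rep = 26·(-6,-4)/52² = (-0.0577,-0.0385)
F = F_att + ΣF_rep = (3.6923,4.9615)
Δp = p'−p = (0.9231,1.2404); α = Δx/Fx = (12/13) / (48/13) = 1/4
check: Δy/Fy = (129/104) / (129/26) = 1/4 ✓

α = 1/4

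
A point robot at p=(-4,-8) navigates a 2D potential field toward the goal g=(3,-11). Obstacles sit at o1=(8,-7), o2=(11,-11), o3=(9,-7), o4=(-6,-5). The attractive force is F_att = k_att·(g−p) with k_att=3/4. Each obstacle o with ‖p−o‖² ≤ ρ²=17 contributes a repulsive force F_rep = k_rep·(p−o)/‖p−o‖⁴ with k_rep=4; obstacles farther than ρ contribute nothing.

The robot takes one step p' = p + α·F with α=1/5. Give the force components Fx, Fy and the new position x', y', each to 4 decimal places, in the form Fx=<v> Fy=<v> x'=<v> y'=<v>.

Fx=5.2973 Fy=-2.3210 x'=-2.9405 y'=-8.4642

F_att = 3/4·(g−p) = 3/4·(7,-3) = (5.2500,-2.2500)
o1: d²=145 > ρ²=17 → inactive
o2: d²=234 > ρ²=17 → inactive
o3: d²=170 > ρ²=17 → inactive
o4: d²=13 ≤ ρ²=17; F_rep = 4·(2,-3)/13² = (0.0473,-0.0710)
F = F_att + ΣF_rep = (5.2973,-2.3210)
p' = p + 1/5·F = (-2.9405,-8.4642)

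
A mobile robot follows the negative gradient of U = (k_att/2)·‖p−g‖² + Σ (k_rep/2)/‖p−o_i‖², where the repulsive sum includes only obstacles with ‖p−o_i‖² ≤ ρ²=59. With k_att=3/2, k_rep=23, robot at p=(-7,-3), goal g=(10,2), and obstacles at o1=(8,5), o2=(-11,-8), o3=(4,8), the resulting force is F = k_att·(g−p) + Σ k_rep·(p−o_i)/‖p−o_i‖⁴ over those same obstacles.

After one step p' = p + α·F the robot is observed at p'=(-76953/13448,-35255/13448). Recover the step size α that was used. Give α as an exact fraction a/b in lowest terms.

α = 1/20

F_att = 3/2·(g−p) = 3/2·(17,5) = (25.5000,7.5000)
o1: d²=289 > ρ²=59 → inactive
o2: d²=41 ≤ ρ²=59; F_rep = 23·(4,5)/41² = (0.0547,0.0684)
o3: d²=242 > ρ²=59 → inactive
F = F_att + ΣF_rep = (25.5547,7.5684)
Δp = p'−p = (1.2777,0.3784); α = Δx/Fx = (17183/13448) / (85915/3362) = 1/20
check: Δy/Fy = (5089/13448) / (25445/3362) = 1/20 ✓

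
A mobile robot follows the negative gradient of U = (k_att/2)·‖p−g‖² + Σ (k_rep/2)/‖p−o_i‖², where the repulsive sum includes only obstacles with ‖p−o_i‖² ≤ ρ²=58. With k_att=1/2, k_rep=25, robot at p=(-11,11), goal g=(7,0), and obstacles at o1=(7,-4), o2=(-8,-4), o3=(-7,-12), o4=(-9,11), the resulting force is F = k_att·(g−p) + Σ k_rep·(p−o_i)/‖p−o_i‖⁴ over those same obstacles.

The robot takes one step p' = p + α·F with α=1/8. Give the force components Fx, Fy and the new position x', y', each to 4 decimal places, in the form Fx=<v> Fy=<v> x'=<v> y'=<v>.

Fx=5.8750 Fy=-5.5000 x'=-10.2656 y'=10.3125

F_att = 1/2·(g−p) = 1/2·(18,-11) = (9.0000,-5.5000)
o1: d²=549 > ρ²=58 → inactive
o2: d²=234 > ρ²=58 → inactive
o3: d²=545 > ρ²=58 → inactive
o4: d²=4 ≤ ρ²=58; F_rep = 25·(-2,0)/4² = (-3.1250,0.0000)
F = F_att + ΣF_rep = (5.8750,-5.5000)
p' = p + 1/8·F = (-10.2656,10.3125)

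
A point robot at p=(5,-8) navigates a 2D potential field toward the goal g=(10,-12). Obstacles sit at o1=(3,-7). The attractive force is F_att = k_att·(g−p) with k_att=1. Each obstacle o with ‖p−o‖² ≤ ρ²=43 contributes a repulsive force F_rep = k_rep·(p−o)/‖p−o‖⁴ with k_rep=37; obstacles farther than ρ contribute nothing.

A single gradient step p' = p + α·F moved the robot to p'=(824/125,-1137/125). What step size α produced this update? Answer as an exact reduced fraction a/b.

F_att = 1·(g−p) = 1·(5,-4) = (5.0000,-4.0000)
o1: d²=5 ≤ ρ²=43; F_rep = 37·(2,-1)/5² = (2.9600,-1.4800)
F = F_att + ΣF_rep = (7.9600,-5.4800)
Δp = p'−p = (1.5920,-1.0960); α = Δx/Fx = (199/125) / (199/25) = 1/5
check: Δy/Fy = (-137/125) / (-137/25) = 1/5 ✓

α = 1/5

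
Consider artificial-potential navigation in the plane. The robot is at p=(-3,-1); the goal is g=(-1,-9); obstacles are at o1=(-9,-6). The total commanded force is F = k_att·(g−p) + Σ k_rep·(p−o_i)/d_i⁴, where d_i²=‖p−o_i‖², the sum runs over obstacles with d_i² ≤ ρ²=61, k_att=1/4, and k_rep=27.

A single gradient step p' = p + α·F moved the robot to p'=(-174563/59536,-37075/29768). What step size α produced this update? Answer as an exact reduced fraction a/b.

F_att = 1/4·(g−p) = 1/4·(2,-8) = (0.5000,-2.0000)
o1: d²=61 ≤ ρ²=61; F_rep = 27·(6,5)/61² = (0.0435,0.0363)
F = F_att + ΣF_rep = (0.5435,-1.9637)
Δp = p'−p = (0.0679,-0.2455); α = Δx/Fx = (4045/59536) / (4045/7442) = 1/8
check: Δy/Fy = (-7307/29768) / (-7307/3721) = 1/8 ✓

α = 1/8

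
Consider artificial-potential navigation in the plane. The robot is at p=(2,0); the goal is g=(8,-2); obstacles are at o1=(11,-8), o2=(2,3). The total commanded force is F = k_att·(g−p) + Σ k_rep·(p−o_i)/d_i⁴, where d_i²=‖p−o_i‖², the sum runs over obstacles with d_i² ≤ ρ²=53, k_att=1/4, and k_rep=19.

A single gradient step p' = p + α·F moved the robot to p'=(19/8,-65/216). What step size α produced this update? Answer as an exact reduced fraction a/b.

α = 1/4

F_att = 1/4·(g−p) = 1/4·(6,-2) = (1.5000,-0.5000)
o1: d²=145 > ρ²=53 → inactive
o2: d²=9 ≤ ρ²=53; F_rep = 19·(0,-3)/9² = (0.0000,-0.7037)
F = F_att + ΣF_rep = (1.5000,-1.2037)
Δp = p'−p = (0.3750,-0.3009); α = Δx/Fx = (3/8) / (3/2) = 1/4
check: Δy/Fy = (-65/216) / (-65/54) = 1/4 ✓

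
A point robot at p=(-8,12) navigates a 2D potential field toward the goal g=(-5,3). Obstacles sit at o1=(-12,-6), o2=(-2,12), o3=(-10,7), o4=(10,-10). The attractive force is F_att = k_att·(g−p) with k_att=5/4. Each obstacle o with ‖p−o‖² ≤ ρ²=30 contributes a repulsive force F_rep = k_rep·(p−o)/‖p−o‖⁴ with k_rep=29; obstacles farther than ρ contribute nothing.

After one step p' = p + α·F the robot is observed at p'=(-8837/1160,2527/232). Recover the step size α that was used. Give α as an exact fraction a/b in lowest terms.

F_att = 5/4·(g−p) = 5/4·(3,-9) = (3.7500,-11.2500)
o1: d²=340 > ρ²=30 → inactive
o2: d²=36 > ρ²=30 → inactive
o3: d²=29 ≤ ρ²=30; F_rep = 29·(2,5)/29² = (0.0690,0.1724)
o4: d²=808 > ρ²=30 → inactive
F = F_att + ΣF_rep = (3.8190,-11.0776)
Δp = p'−p = (0.3819,-1.1078); α = Δx/Fx = (443/1160) / (443/116) = 1/10
check: Δy/Fy = (-257/232) / (-1285/116) = 1/10 ✓

α = 1/10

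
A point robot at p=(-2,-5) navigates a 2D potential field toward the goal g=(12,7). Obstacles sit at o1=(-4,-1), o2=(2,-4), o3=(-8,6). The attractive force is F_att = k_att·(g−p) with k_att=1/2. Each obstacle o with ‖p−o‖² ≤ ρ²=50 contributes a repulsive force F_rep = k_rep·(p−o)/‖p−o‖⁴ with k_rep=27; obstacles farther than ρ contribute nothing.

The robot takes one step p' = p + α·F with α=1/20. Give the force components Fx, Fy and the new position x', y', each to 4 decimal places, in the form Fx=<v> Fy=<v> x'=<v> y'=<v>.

F_att = 1/2·(g−p) = 1/2·(14,12) = (7.0000,6.0000)
o1: d²=20 ≤ ρ²=50; F_rep = 27·(2,-4)/20² = (0.1350,-0.2700)
o2: d²=17 ≤ ρ²=50; F_rep = 27·(-4,-1)/17² = (-0.3737,-0.0934)
o3: d²=157 > ρ²=50 → inactive
F = F_att + ΣF_rep = (6.7613,5.6366)
p' = p + 1/20·F = (-1.6619,-4.7182)

Fx=6.7613 Fy=5.6366 x'=-1.6619 y'=-4.7182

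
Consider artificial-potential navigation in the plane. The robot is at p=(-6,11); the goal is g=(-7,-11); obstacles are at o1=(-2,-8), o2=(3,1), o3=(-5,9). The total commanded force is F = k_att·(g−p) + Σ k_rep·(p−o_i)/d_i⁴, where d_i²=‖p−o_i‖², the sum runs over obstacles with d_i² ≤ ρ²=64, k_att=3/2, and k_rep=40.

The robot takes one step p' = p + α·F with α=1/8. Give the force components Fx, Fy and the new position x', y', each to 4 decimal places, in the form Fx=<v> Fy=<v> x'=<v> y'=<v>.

Fx=-3.1000 Fy=-29.8000 x'=-6.3875 y'=7.2750

F_att = 3/2·(g−p) = 3/2·(-1,-22) = (-1.5000,-33.0000)
o1: d²=377 > ρ²=64 → inactive
o2: d²=181 > ρ²=64 → inactive
o3: d²=5 ≤ ρ²=64; F_rep = 40·(-1,2)/5² = (-1.6000,3.2000)
F = F_att + ΣF_rep = (-3.1000,-29.8000)
p' = p + 1/8·F = (-6.3875,7.2750)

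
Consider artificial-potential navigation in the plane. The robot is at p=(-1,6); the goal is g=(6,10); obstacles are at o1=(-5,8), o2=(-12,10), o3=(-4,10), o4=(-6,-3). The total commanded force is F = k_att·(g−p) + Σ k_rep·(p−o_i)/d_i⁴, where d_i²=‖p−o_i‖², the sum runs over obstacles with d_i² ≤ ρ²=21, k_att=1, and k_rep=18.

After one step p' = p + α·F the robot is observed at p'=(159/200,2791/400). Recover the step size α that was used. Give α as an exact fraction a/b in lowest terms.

α = 1/4

F_att = 1·(g−p) = 1·(7,4) = (7.0000,4.0000)
o1: d²=20 ≤ ρ²=21; F_rep = 18·(4,-2)/20² = (0.1800,-0.0900)
o2: d²=137 > ρ²=21 → inactive
o3: d²=25 > ρ²=21 → inactive
o4: d²=106 > ρ²=21 → inactive
F = F_att + ΣF_rep = (7.1800,3.9100)
Δp = p'−p = (1.7950,0.9775); α = Δx/Fx = (359/200) / (359/50) = 1/4
check: Δy/Fy = (391/400) / (391/100) = 1/4 ✓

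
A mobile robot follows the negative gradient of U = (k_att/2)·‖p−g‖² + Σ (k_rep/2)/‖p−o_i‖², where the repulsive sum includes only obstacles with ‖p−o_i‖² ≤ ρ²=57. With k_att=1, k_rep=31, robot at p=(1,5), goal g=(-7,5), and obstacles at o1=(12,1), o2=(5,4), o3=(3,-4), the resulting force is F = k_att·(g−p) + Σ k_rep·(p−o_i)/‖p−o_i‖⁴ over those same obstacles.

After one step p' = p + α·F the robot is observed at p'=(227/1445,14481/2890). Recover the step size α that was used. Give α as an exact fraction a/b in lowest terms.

F_att = 1·(g−p) = 1·(-8,0) = (-8.0000,0.0000)
o1: d²=137 > ρ²=57 → inactive
o2: d²=17 ≤ ρ²=57; F_rep = 31·(-4,1)/17² = (-0.4291,0.1073)
o3: d²=85 > ρ²=57 → inactive
F = F_att + ΣF_rep = (-8.4291,0.1073)
Δp = p'−p = (-0.8429,0.0107); α = Δx/Fx = (-1218/1445) / (-2436/289) = 1/10
check: Δy/Fy = (31/2890) / (31/289) = 1/10 ✓

α = 1/10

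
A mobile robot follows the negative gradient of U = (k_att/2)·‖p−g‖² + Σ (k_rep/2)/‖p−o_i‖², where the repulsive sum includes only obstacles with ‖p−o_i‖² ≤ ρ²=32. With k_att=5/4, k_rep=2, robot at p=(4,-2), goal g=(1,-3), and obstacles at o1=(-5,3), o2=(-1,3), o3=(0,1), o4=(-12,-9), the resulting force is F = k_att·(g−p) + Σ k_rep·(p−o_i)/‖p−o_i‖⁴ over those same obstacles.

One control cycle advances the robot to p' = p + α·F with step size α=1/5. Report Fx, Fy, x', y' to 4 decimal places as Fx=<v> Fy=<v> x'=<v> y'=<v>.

F_att = 5/4·(g−p) = 5/4·(-3,-1) = (-3.7500,-1.2500)
o1: d²=106 > ρ²=32 → inactive
o2: d²=50 > ρ²=32 → inactive
o3: d²=25 ≤ ρ²=32; F_rep = 2·(4,-3)/25² = (0.0128,-0.0096)
o4: d²=305 > ρ²=32 → inactive
F = F_att + ΣF_rep = (-3.7372,-1.2596)
p' = p + 1/5·F = (3.2526,-2.2519)

Fx=-3.7372 Fy=-1.2596 x'=3.2526 y'=-2.2519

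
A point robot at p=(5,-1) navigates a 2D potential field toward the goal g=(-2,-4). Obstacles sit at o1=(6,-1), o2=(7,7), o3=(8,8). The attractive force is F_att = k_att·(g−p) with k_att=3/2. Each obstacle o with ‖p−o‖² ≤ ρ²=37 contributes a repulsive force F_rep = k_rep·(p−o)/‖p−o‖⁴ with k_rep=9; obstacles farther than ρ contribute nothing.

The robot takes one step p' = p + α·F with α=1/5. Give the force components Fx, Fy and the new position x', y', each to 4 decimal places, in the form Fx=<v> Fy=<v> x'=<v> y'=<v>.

F_att = 3/2·(g−p) = 3/2·(-7,-3) = (-10.5000,-4.5000)
o1: d²=1 ≤ ρ²=37; F_rep = 9·(-1,0)/1² = (-9.0000,0.0000)
o2: d²=68 > ρ²=37 → inactive
o3: d²=90 > ρ²=37 → inactive
F = F_att + ΣF_rep = (-19.5000,-4.5000)
p' = p + 1/5·F = (1.1000,-1.9000)

Fx=-19.5000 Fy=-4.5000 x'=1.1000 y'=-1.9000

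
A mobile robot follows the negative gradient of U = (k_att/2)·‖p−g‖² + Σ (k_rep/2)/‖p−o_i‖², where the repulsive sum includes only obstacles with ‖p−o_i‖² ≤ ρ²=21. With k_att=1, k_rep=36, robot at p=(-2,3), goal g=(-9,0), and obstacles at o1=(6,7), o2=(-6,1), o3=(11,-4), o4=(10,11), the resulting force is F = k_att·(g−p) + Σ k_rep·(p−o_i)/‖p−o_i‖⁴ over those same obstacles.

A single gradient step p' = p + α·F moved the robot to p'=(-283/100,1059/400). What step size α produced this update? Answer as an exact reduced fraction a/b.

α = 1/8

F_att = 1·(g−p) = 1·(-7,-3) = (-7.0000,-3.0000)
o1: d²=80 > ρ²=21 → inactive
o2: d²=20 ≤ ρ²=21; F_rep = 36·(4,2)/20² = (0.3600,0.1800)
o3: d²=218 > ρ²=21 → inactive
o4: d²=208 > ρ²=21 → inactive
F = F_att + ΣF_rep = (-6.6400,-2.8200)
Δp = p'−p = (-0.8300,-0.3525); α = Δx/Fx = (-83/100) / (-166/25) = 1/8
check: Δy/Fy = (-141/400) / (-141/50) = 1/8 ✓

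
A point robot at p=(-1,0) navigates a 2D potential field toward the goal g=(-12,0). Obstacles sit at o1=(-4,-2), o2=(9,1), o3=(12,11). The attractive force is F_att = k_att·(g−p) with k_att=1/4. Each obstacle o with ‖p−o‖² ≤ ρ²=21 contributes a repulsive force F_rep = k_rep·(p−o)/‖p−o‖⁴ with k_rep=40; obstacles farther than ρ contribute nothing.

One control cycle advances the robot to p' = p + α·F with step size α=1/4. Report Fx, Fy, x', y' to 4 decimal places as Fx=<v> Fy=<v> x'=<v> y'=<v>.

F_att = 1/4·(g−p) = 1/4·(-11,0) = (-2.7500,0.0000)
o1: d²=13 ≤ ρ²=21; F_rep = 40·(3,2)/13² = (0.7101,0.4734)
o2: d²=101 > ρ²=21 → inactive
o3: d²=290 > ρ²=21 → inactive
F = F_att + ΣF_rep = (-2.0399,0.4734)
p' = p + 1/4·F = (-1.5100,0.1183)

Fx=-2.0399 Fy=0.4734 x'=-1.5100 y'=0.1183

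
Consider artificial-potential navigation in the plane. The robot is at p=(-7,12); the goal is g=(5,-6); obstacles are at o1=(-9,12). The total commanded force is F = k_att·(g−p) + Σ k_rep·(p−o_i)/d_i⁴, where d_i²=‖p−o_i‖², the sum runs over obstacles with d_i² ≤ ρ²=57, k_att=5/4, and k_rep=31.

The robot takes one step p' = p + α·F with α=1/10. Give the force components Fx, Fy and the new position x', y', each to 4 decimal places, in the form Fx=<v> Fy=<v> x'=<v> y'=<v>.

F_att = 5/4·(g−p) = 5/4·(12,-18) = (15.0000,-22.5000)
o1: d²=4 ≤ ρ²=57; F_rep = 31·(2,0)/4² = (3.8750,0.0000)
F = F_att + ΣF_rep = (18.8750,-22.5000)
p' = p + 1/10·F = (-5.1125,9.7500)

Fx=18.8750 Fy=-22.5000 x'=-5.1125 y'=9.7500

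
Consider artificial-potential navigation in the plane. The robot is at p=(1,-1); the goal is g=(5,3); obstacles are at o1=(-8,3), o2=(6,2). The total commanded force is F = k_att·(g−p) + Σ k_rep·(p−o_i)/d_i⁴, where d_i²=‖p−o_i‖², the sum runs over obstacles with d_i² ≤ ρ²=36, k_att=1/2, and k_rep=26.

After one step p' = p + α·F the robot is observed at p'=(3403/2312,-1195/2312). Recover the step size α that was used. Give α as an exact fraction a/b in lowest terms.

α = 1/4

F_att = 1/2·(g−p) = 1/2·(4,4) = (2.0000,2.0000)
o1: d²=97 > ρ²=36 → inactive
o2: d²=34 ≤ ρ²=36; F_rep = 26·(-5,-3)/34² = (-0.1125,-0.0675)
F = F_att + ΣF_rep = (1.8875,1.9325)
Δp = p'−p = (0.4719,0.4831); α = Δx/Fx = (1091/2312) / (1091/578) = 1/4
check: Δy/Fy = (1117/2312) / (1117/578) = 1/4 ✓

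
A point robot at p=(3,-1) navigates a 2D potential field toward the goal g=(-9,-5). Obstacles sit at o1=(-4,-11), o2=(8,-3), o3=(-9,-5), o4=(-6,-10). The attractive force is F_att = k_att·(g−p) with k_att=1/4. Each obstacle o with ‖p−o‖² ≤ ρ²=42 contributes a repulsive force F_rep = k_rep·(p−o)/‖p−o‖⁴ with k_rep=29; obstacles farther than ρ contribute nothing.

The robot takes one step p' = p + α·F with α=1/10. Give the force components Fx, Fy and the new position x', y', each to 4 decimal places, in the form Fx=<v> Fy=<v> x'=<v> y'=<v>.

Fx=-3.1724 Fy=-0.9310 x'=2.6828 y'=-1.0931

F_att = 1/4·(g−p) = 1/4·(-12,-4) = (-3.0000,-1.0000)
o1: d²=149 > ρ²=42 → inactive
o2: d²=29 ≤ ρ²=42; F_rep = 29·(-5,2)/29² = (-0.1724,0.0690)
o3: d²=160 > ρ²=42 → inactive
o4: d²=162 > ρ²=42 → inactive
F = F_att + ΣF_rep = (-3.1724,-0.9310)
p' = p + 1/10·F = (2.6828,-1.0931)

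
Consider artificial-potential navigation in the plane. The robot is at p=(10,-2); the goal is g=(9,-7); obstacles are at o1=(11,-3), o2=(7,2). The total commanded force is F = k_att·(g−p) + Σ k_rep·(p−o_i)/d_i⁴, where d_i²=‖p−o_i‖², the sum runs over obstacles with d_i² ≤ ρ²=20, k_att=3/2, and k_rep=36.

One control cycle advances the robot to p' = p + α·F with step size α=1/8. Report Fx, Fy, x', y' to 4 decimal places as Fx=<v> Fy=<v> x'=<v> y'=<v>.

Fx=-10.5000 Fy=1.5000 x'=8.6875 y'=-1.8125

F_att = 3/2·(g−p) = 3/2·(-1,-5) = (-1.5000,-7.5000)
o1: d²=2 ≤ ρ²=20; F_rep = 36·(-1,1)/2² = (-9.0000,9.0000)
o2: d²=25 > ρ²=20 → inactive
F = F_att + ΣF_rep = (-10.5000,1.5000)
p' = p + 1/8·F = (8.6875,-1.8125)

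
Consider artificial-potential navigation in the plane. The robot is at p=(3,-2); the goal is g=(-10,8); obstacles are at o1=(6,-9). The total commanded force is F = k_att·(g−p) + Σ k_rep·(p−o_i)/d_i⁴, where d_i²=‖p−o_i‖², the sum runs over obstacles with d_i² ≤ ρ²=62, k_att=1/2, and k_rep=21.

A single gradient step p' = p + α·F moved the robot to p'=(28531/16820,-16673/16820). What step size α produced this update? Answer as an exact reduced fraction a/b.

F_att = 1/2·(g−p) = 1/2·(-13,10) = (-6.5000,5.0000)
o1: d²=58 ≤ ρ²=62; F_rep = 21·(-3,7)/58² = (-0.0187,0.0437)
F = F_att + ΣF_rep = (-6.5187,5.0437)
Δp = p'−p = (-1.3037,1.0087); α = Δx/Fx = (-21929/16820) / (-21929/3364) = 1/5
check: Δy/Fy = (16967/16820) / (16967/3364) = 1/5 ✓

α = 1/5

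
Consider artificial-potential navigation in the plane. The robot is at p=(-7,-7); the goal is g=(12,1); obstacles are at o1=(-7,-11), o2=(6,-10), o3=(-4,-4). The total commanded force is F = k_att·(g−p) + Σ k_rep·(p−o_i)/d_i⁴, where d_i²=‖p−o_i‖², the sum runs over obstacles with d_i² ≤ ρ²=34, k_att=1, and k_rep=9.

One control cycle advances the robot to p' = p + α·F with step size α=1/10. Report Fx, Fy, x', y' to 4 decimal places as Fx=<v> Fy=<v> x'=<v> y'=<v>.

F_att = 1·(g−p) = 1·(19,8) = (19.0000,8.0000)
o1: d²=16 ≤ ρ²=34; F_rep = 9·(0,4)/16² = (0.0000,0.1406)
o2: d²=178 > ρ²=34 → inactive
o3: d²=18 ≤ ρ²=34; F_rep = 9·(-3,-3)/18² = (-0.0833,-0.0833)
F = F_att + ΣF_rep = (18.9167,8.0573)
p' = p + 1/10·F = (-5.1083,-6.1943)

Fx=18.9167 Fy=8.0573 x'=-5.1083 y'=-6.1943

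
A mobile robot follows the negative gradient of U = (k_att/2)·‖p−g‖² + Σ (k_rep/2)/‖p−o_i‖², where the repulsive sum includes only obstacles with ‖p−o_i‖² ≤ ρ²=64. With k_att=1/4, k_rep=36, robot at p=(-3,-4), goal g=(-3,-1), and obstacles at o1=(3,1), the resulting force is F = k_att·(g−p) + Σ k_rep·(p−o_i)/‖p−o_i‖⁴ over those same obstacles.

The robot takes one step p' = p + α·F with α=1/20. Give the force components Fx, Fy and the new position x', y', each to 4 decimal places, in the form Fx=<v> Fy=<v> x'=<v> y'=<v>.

Fx=-0.0580 Fy=0.7016 x'=-3.0029 y'=-3.9649

F_att = 1/4·(g−p) = 1/4·(0,3) = (0.0000,0.7500)
o1: d²=61 ≤ ρ²=64; F_rep = 36·(-6,-5)/61² = (-0.0580,-0.0484)
F = F_att + ΣF_rep = (-0.0580,0.7016)
p' = p + 1/20·F = (-3.0029,-3.9649)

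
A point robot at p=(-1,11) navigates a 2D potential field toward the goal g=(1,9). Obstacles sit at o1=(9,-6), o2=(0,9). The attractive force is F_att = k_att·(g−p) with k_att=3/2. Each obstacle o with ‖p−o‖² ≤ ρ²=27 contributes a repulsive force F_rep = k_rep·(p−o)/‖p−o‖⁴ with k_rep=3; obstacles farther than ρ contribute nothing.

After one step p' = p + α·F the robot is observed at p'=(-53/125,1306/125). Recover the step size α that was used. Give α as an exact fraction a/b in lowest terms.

α = 1/5

F_att = 3/2·(g−p) = 3/2·(2,-2) = (3.0000,-3.0000)
o1: d²=389 > ρ²=27 → inactive
o2: d²=5 ≤ ρ²=27; F_rep = 3·(-1,2)/5² = (-0.1200,0.2400)
F = F_att + ΣF_rep = (2.8800,-2.7600)
Δp = p'−p = (0.5760,-0.5520); α = Δx/Fx = (72/125) / (72/25) = 1/5
check: Δy/Fy = (-69/125) / (-69/25) = 1/5 ✓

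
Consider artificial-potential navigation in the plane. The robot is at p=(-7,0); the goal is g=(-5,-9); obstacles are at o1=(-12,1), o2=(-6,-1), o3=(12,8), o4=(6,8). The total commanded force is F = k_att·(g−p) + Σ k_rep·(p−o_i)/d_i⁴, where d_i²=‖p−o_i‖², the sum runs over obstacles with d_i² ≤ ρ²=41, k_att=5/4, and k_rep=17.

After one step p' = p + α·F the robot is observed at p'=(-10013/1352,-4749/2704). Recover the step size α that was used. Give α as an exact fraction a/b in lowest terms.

α = 1/4

F_att = 5/4·(g−p) = 5/4·(2,-9) = (2.5000,-11.2500)
o1: d²=26 ≤ ρ²=41; F_rep = 17·(5,-1)/26² = (0.1257,-0.0251)
o2: d²=2 ≤ ρ²=41; F_rep = 17·(-1,1)/2² = (-4.2500,4.2500)
o3: d²=425 > ρ²=41 → inactive
o4: d²=233 > ρ²=41 → inactive
F = F_att + ΣF_rep = (-1.6243,-7.0251)
Δp = p'−p = (-0.4061,-1.7563); α = Δx/Fx = (-549/1352) / (-549/338) = 1/4
check: Δy/Fy = (-4749/2704) / (-4749/676) = 1/4 ✓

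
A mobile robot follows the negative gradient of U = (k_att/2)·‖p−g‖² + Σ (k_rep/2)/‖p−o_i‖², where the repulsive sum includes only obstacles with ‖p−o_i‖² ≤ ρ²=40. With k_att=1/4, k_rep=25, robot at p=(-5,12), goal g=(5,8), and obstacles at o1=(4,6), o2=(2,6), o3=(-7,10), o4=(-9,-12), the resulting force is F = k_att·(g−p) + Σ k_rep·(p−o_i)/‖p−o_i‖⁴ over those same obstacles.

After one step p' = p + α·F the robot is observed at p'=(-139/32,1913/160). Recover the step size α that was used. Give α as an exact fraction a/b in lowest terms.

α = 1/5

F_att = 1/4·(g−p) = 1/4·(10,-4) = (2.5000,-1.0000)
o1: d²=117 > ρ²=40 → inactive
o2: d²=85 > ρ²=40 → inactive
o3: d²=8 ≤ ρ²=40; F_rep = 25·(2,2)/8² = (0.7812,0.7812)
o4: d²=592 > ρ²=40 → inactive
F = F_att + ΣF_rep = (3.2812,-0.2188)
Δp = p'−p = (0.6562,-0.0437); α = Δx/Fx = (21/32) / (105/32) = 1/5
check: Δy/Fy = (-7/160) / (-7/32) = 1/5 ✓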